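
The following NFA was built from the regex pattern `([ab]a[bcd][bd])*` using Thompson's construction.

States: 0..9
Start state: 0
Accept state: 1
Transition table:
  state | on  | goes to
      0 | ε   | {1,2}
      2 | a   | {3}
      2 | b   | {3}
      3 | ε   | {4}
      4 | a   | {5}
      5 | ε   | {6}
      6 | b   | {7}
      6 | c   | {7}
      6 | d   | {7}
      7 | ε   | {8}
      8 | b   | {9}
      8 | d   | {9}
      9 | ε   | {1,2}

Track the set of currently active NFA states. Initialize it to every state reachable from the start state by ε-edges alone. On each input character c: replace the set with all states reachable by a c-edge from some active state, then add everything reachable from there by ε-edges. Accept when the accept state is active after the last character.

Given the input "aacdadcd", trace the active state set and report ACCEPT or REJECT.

Answer: REJECT

Steps:
initial (ε-close {0}): {0,1,2}
'a' @ 1: {3,4}
'a' @ 2: {5,6}
'c' @ 3: {7,8}
'd' @ 4: {1,2,9}  (accept∈set)
'a' @ 5: {3,4}
'd' @ 6: {}  — dead — no transitions
rest 'cd' ignored (set empty)
end set {} — state 1 not in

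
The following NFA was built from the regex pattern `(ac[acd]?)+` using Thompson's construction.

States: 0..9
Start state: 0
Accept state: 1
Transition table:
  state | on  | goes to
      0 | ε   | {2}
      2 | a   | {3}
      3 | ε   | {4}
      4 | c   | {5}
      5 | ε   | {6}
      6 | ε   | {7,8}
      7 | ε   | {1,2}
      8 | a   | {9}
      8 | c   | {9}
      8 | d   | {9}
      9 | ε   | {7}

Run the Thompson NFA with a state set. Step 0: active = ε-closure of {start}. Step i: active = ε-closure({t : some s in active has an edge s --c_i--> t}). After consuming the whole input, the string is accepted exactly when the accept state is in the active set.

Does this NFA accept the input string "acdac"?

initial (ε-close {0}): {0,2}
'a' @ 1: {3,4}
'c' @ 2: {1,2,5,6,7,8}  [accepting]
'd' @ 3: {1,2,7,9}  [accepting]
'a' @ 4: {3,4}
'c' @ 5: {1,2,5,6,7,8}  [accepting]
after full input: {1,2,5,6,7,8}  (accept=1 in)

Answer: ACCEPT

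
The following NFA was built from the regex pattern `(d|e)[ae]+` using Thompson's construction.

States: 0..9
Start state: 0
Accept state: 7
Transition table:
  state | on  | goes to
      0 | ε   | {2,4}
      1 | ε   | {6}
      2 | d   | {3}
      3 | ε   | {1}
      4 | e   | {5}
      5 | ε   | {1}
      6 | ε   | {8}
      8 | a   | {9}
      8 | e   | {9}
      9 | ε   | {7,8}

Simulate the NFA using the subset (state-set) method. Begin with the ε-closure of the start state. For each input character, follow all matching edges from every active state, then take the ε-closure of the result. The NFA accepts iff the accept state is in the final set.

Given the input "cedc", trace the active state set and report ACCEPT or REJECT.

S₀ = ε-closure({0}) = {0,2,4}
'c' @ 1: {}  — no active states
rest 'edc' ignored (set empty)
end set {} — state 7 not in

Answer: REJECT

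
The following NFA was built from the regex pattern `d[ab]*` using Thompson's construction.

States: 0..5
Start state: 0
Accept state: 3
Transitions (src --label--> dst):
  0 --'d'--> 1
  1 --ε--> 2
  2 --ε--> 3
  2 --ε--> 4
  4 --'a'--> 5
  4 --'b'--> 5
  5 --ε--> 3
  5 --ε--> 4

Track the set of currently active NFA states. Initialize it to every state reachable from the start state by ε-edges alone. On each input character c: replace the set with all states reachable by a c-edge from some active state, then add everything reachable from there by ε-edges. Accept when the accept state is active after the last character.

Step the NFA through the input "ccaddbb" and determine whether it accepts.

Answer: REJECT

Derivation:
initial (ε-close {0}): {0}
'c' @ 1: {}  — no active states
rest 'caddbb' ignored (set empty)
end set {} — state 3 not in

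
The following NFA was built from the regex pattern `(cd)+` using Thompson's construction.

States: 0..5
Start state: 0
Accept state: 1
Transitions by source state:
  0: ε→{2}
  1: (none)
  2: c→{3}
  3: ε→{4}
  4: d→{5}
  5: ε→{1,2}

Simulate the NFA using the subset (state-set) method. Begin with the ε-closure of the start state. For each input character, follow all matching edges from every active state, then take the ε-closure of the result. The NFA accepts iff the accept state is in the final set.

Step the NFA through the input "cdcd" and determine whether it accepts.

Answer: ACCEPT

Derivation:
S₀ = ε-closure({0}) = {0,2}
'c' @ 1: {3,4}
'd' @ 2: {1,2,5}  ✓accept
'c' @ 3: {3,4}
'd' @ 4: {1,2,5}  ✓accept
final: {1,2,5}; accept 1 in set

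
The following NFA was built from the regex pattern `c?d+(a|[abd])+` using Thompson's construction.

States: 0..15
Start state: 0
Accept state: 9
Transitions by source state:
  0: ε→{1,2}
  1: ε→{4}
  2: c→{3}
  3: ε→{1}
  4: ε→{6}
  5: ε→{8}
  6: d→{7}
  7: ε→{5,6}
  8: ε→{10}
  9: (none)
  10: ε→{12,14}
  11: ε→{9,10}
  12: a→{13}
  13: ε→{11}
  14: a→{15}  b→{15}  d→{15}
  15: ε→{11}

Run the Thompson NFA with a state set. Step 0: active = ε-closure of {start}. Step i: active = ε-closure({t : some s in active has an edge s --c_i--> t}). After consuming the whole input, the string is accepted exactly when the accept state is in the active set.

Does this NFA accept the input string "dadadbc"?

initial (ε-close {0}): {0,1,2,4,6}
'd' @ 1: {5,6,7,8,10,12,14}
'a' @ 2: {9,10,11,12,13,14,15}  (accept∈set)
'd' @ 3: {9,10,11,12,14,15}  (accept∈set)
'a' @ 4: {9,10,11,12,13,14,15}  (accept∈set)
'd' @ 5: {9,10,11,12,14,15}  (accept∈set)
'b' @ 6: {9,10,11,12,14,15}  (accept∈set)
'c' @ 7: {}  — dead — no transitions
end set {} — state 9 not in

Answer: REJECT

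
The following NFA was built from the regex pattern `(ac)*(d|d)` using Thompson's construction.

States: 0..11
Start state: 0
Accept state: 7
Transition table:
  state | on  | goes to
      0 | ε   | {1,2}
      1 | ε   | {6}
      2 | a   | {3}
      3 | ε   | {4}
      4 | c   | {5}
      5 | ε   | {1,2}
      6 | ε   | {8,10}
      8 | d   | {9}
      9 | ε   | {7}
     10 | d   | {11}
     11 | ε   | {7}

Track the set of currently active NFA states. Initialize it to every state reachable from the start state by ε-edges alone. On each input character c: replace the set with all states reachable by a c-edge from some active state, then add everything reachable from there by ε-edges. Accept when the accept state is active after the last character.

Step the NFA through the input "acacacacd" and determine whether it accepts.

Answer: ACCEPT

Trace:
initial (ε-close {0}): {0,1,2,6,8,10}
'a' @ 1: {3,4}
'c' @ 2: {1,2,5,6,8,10}
'a' @ 3: {3,4}
'c' @ 4: {1,2,5,6,8,10}
'a' @ 5: {3,4}
'c' @ 6: {1,2,5,6,8,10}
'a' @ 7: {3,4}
'c' @ 8: {1,2,5,6,8,10}
'd' @ 9: {7,9,11}  [accepting]
end set {7,9,11} — state 7 in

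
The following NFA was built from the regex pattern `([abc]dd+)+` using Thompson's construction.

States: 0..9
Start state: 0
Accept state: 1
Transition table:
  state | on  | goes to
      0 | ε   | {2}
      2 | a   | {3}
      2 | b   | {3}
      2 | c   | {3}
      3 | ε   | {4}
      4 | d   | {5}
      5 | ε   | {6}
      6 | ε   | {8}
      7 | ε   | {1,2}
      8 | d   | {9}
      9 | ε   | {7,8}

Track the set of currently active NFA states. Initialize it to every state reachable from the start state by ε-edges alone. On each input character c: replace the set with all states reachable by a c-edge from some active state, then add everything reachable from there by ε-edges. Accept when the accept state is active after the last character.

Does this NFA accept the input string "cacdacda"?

initial (ε-close {0}): {0,2}
'c' @ 1: {3,4}
'a' @ 2: {}  — state set empty
rest 'cdacda' ignored (set empty)
end set {} — state 1 not in

Answer: REJECT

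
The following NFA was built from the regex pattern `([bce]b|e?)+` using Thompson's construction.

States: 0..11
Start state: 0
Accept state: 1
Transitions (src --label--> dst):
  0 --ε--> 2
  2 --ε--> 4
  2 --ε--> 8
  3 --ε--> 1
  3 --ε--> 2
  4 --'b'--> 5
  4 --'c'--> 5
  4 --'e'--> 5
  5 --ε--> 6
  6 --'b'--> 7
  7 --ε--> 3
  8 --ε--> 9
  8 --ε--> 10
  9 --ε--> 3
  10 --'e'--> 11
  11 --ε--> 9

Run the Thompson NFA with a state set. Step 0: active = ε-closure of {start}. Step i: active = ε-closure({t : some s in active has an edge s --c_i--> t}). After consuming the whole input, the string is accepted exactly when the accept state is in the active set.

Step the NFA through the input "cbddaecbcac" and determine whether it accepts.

initial (ε-close {0}): {0,1,2,3,4,8,9,10}
'c' @ 1: {5,6}
'b' @ 2: {1,2,3,4,7,8,9,10}  ✓accept
'd' @ 3: {}  — no active states
rest 'daecbcac' ignored (set empty)
final: {}; accept 1 not in set

Answer: REJECT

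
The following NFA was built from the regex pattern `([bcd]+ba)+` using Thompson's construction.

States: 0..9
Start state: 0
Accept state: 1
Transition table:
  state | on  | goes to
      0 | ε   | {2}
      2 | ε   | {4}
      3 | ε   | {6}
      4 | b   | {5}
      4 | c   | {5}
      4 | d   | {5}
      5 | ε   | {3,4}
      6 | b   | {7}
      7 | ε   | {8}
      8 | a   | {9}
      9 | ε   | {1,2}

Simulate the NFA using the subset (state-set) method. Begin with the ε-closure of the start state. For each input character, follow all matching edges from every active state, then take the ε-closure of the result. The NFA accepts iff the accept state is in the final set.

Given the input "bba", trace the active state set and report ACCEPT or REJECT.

initial (ε-close {0}): {0,2,4}
'b' @ 1: {3,4,5,6}
'b' @ 2: {3,4,5,6,7,8}
'a' @ 3: {1,2,4,9}  (accept∈set)
end set {1,2,4,9} — state 1 in

Answer: ACCEPT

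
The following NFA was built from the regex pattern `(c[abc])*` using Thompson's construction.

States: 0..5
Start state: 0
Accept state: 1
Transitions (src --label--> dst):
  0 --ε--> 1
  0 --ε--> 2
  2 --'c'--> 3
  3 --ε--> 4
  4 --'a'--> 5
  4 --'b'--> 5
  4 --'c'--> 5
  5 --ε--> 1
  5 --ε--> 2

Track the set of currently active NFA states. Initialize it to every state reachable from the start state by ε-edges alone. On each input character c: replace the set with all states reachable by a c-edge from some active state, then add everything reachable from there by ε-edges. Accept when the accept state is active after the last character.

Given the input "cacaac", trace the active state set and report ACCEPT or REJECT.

Answer: REJECT

Trace:
start: ε-closure({0}) = {0,1,2}
'c' @ 1: {3,4}
'a' @ 2: {1,2,5}  (accept∈set)
'c' @ 3: {3,4}
'a' @ 4: {1,2,5}  (accept∈set)
'a' @ 5: {}  — dead — no transitions
rest 'c' ignored (set empty)
end set {} — state 1 not in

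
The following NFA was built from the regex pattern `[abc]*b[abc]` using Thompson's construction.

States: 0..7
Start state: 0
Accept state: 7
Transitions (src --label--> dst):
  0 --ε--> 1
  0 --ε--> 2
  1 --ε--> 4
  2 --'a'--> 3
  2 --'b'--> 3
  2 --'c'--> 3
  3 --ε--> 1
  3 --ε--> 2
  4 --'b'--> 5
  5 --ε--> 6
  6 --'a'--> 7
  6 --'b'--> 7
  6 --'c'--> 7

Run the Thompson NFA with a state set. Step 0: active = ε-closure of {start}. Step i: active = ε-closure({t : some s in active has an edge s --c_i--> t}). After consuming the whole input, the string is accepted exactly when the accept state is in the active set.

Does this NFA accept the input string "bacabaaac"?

Answer: REJECT

Derivation:
start: ε-closure({0}) = {0,1,2,4}
'b' @ 1: {1,2,3,4,5,6}
'a' @ 2: {1,2,3,4,7}  (accept∈set)
'c' @ 3: {1,2,3,4}
'a' @ 4: {1,2,3,4}
'b' @ 5: {1,2,3,4,5,6}
'a' @ 6: {1,2,3,4,7}  (accept∈set)
'a' @ 7: {1,2,3,4}
'a' @ 8: {1,2,3,4}
'c' @ 9: {1,2,3,4}
after full input: {1,2,3,4}  (accept=7 not in)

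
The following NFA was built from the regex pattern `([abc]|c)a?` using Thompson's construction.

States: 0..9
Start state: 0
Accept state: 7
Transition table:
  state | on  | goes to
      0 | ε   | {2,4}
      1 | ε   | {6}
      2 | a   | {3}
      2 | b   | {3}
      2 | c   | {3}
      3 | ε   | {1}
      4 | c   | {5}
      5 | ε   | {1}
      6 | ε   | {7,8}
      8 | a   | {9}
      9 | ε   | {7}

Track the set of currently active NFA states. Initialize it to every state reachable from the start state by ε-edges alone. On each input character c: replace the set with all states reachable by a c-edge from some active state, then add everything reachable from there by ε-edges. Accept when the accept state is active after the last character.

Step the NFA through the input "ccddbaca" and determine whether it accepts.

Answer: REJECT

Trace:
start: ε-closure({0}) = {0,2,4}
'c' @ 1: {1,3,5,6,7,8}  [accepting]
'c' @ 2: {}  — no active states
rest 'ddbaca' ignored (set empty)
end set {} — state 7 not in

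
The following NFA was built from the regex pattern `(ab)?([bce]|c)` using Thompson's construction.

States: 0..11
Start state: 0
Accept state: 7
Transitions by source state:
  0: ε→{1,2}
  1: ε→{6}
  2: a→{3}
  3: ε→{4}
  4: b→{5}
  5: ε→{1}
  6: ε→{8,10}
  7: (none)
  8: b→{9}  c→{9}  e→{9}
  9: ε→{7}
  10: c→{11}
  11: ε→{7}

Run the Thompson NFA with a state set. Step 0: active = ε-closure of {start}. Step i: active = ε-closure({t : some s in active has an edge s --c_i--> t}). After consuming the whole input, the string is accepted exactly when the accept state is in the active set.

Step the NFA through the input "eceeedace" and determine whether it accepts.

initial (ε-close {0}): {0,1,2,6,8,10}
'e' @ 1: {7,9}  ✓accept
'c' @ 2: {}  — state set empty
rest 'eeedace' ignored (set empty)
end set {} — state 7 not in

Answer: REJECT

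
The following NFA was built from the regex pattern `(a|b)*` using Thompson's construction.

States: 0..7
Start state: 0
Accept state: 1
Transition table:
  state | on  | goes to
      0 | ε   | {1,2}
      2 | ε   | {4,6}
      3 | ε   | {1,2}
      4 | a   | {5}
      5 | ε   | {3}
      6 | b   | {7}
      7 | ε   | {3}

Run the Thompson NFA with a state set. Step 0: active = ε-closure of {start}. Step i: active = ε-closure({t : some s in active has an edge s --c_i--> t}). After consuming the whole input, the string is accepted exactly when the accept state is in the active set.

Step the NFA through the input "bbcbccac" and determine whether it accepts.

initial (ε-close {0}): {0,1,2,4,6}
'b' @ 1: {1,2,3,4,6,7}  ✓accept
'b' @ 2: {1,2,3,4,6,7}  ✓accept
'c' @ 3: {}  — no active states
rest 'bccac' ignored (set empty)
final: {}; accept 1 not in set

Answer: REJECT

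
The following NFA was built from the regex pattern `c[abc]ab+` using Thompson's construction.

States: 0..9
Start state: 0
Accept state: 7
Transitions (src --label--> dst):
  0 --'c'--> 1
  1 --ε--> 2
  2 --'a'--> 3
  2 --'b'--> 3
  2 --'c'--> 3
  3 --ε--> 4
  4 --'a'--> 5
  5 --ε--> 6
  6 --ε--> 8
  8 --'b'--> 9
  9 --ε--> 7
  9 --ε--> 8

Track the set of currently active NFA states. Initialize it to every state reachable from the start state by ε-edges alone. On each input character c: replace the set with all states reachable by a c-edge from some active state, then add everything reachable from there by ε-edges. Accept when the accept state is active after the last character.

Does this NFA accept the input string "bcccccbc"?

start: ε-closure({0}) = {0}
'b' @ 1: {}  — dead — no transitions
rest 'cccccbc' ignored (set empty)
after full input: {}  (accept=7 not in)

Answer: REJECT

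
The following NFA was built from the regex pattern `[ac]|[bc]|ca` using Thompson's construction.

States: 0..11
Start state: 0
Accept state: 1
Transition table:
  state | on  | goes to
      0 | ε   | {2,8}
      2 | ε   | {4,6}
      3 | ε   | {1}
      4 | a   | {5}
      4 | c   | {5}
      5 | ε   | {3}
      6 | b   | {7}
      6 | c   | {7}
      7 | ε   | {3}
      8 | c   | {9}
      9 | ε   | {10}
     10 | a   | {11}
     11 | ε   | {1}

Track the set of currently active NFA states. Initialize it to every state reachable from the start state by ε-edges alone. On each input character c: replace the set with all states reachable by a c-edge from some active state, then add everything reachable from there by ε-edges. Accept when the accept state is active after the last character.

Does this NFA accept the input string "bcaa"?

Answer: REJECT

Trace:
start: ε-closure({0}) = {0,2,4,6,8}
'b' @ 1: {1,3,7}  [accepting]
'c' @ 2: {}  — no active states
rest 'aa' ignored (set empty)
end set {} — state 1 not in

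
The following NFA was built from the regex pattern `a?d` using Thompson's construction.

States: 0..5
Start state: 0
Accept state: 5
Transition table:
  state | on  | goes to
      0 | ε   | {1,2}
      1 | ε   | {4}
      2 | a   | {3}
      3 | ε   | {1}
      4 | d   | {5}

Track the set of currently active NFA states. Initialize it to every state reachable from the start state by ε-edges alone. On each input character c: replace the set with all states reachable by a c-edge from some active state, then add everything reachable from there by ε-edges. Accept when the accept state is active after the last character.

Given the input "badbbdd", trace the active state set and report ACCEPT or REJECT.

initial (ε-close {0}): {0,1,2,4}
'b' @ 1: {}  — dead — no transitions
rest 'adbbdd' ignored (set empty)
end set {} — state 5 not in

Answer: REJECT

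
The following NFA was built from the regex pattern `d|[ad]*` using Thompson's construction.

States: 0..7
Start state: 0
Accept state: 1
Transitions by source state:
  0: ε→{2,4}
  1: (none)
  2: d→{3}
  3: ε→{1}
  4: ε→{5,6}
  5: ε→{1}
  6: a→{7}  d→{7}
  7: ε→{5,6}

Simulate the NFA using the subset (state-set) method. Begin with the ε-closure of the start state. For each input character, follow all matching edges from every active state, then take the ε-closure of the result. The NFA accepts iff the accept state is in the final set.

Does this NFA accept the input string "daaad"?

Answer: ACCEPT

Derivation:
initial (ε-close {0}): {0,1,2,4,5,6}
'd' @ 1: {1,3,5,6,7}  (accept∈set)
'a' @ 2: {1,5,6,7}  (accept∈set)
'a' @ 3: {1,5,6,7}  (accept∈set)
'a' @ 4: {1,5,6,7}  (accept∈set)
'd' @ 5: {1,5,6,7}  (accept∈set)
end set {1,5,6,7} — state 1 in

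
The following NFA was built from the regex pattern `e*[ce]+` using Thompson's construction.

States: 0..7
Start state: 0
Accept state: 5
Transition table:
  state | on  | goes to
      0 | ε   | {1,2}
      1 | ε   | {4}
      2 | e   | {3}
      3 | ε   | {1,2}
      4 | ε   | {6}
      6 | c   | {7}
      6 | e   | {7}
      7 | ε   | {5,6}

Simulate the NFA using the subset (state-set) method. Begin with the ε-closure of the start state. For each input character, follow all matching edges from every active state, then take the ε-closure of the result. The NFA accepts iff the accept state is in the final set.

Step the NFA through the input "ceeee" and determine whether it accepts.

S₀ = ε-closure({0}) = {0,1,2,4,6}
'c' @ 1: {5,6,7}  [accepting]
'e' @ 2: {5,6,7}  [accepting]
'e' @ 3: {5,6,7}  [accepting]
'e' @ 4: {5,6,7}  [accepting]
'e' @ 5: {5,6,7}  [accepting]
final: {5,6,7}; accept 5 in set

Answer: ACCEPT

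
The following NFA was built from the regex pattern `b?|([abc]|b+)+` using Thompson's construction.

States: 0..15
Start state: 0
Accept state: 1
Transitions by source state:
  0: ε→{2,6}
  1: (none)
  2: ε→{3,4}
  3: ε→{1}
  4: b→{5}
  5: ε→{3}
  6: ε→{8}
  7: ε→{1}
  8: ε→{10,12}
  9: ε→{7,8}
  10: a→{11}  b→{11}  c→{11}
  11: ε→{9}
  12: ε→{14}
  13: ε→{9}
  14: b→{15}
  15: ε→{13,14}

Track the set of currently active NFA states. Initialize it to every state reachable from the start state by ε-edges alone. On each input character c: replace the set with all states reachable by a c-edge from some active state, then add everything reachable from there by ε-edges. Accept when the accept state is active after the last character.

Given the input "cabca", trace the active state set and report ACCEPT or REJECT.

Answer: ACCEPT

Derivation:
S₀ = ε-closure({0}) = {0,1,2,3,4,6,8,10,12,14}
'c' @ 1: {1,7,8,9,10,11,12,14}  (accept∈set)
'a' @ 2: {1,7,8,9,10,11,12,14}  (accept∈set)
'b' @ 3: {1,7,8,9,10,11,12,13,14,15}  (accept∈set)
'c' @ 4: {1,7,8,9,10,11,12,14}  (accept∈set)
'a' @ 5: {1,7,8,9,10,11,12,14}  (accept∈set)
end set {1,7,8,9,10,11,12,14} — state 1 in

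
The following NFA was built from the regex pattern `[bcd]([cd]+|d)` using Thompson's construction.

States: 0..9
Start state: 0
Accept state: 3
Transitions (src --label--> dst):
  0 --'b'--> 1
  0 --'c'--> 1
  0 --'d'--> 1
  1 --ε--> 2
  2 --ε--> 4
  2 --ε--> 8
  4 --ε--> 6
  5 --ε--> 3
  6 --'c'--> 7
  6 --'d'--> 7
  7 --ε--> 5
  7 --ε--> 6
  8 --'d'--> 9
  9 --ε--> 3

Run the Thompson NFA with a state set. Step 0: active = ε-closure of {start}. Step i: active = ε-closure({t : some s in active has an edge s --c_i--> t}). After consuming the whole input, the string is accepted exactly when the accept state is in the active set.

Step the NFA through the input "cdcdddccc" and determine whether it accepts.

start: ε-closure({0}) = {0}
'c' @ 1: {1,2,4,6,8}
'd' @ 2: {3,5,6,7,9}  [accepting]
'c' @ 3: {3,5,6,7}  [accepting]
'd' @ 4: {3,5,6,7}  [accepting]
'd' @ 5: {3,5,6,7}  [accepting]
'd' @ 6: {3,5,6,7}  [accepting]
'c' @ 7: {3,5,6,7}  [accepting]
'c' @ 8: {3,5,6,7}  [accepting]
'c' @ 9: {3,5,6,7}  [accepting]
end set {3,5,6,7} — state 3 in

Answer: ACCEPT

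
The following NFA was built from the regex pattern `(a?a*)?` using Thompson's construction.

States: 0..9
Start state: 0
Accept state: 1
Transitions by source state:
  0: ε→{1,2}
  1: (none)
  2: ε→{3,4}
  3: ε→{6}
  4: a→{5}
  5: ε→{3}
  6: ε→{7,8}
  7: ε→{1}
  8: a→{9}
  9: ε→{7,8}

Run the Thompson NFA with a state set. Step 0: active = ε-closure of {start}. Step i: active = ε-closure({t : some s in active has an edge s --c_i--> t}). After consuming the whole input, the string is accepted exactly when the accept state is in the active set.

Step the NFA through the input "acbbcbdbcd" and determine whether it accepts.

Answer: REJECT

Derivation:
S₀ = ε-closure({0}) = {0,1,2,3,4,6,7,8}
'a' @ 1: {1,3,5,6,7,8,9}  [accepting]
'c' @ 2: {}  — dead — no transitions
rest 'bbcbdbcd' ignored (set empty)
end set {} — state 1 not in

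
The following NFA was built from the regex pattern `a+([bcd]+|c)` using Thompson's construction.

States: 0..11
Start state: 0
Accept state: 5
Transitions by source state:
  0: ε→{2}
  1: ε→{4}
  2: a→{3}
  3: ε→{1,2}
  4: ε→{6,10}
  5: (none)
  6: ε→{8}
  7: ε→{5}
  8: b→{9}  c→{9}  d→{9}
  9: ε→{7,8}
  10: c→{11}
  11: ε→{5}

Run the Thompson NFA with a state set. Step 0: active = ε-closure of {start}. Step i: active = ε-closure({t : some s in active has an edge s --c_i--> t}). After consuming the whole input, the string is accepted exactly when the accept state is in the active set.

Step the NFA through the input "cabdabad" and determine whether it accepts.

start: ε-closure({0}) = {0,2}
'c' @ 1: {}  — dead — no transitions
rest 'abdabad' ignored (set empty)
after full input: {}  (accept=5 not in)

Answer: REJECT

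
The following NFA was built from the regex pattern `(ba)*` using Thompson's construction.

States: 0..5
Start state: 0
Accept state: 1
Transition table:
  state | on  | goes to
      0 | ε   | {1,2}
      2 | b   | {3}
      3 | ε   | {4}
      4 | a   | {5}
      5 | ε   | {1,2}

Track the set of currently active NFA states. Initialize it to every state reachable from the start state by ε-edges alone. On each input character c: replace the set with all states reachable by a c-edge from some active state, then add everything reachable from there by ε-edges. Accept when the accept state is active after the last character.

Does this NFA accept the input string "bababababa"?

Answer: ACCEPT

Trace:
start: ε-closure({0}) = {0,1,2}
'b' @ 1: {3,4}
'a' @ 2: {1,2,5}  ✓accept
'b' @ 3: {3,4}
'a' @ 4: {1,2,5}  ✓accept
'b' @ 5: {3,4}
'a' @ 6: {1,2,5}  ✓accept
'b' @ 7: {3,4}
'a' @ 8: {1,2,5}  ✓accept
'b' @ 9: {3,4}
'a' @ 10: {1,2,5}  ✓accept
final: {1,2,5}; accept 1 in set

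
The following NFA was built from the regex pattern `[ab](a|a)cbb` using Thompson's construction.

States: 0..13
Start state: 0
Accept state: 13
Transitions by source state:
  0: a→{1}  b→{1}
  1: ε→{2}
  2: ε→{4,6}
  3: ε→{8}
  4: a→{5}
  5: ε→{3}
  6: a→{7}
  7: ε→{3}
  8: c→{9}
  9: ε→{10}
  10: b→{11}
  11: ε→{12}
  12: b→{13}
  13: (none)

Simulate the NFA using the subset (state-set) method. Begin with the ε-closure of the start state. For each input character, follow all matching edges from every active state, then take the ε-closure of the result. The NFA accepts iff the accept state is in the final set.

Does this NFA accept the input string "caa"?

Answer: REJECT

Derivation:
initial (ε-close {0}): {0}
'c' @ 1: {}  — dead — no transitions
rest 'aa' ignored (set empty)
final: {}; accept 13 not in set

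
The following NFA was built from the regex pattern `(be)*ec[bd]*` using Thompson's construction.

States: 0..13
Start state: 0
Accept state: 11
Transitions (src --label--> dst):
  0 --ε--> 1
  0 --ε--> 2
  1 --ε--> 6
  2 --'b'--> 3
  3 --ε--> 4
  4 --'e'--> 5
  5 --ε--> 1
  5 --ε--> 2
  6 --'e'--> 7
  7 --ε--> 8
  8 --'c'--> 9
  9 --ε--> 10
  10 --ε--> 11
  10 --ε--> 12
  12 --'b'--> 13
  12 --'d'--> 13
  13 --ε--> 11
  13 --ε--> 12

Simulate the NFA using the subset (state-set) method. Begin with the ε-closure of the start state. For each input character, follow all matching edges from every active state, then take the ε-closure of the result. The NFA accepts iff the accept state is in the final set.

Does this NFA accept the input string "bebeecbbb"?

Answer: ACCEPT

Steps:
initial (ε-close {0}): {0,1,2,6}
'b' @ 1: {3,4}
'e' @ 2: {1,2,5,6}
'b' @ 3: {3,4}
'e' @ 4: {1,2,5,6}
'e' @ 5: {7,8}
'c' @ 6: {9,10,11,12}  (accept∈set)
'b' @ 7: {11,12,13}  (accept∈set)
'b' @ 8: {11,12,13}  (accept∈set)
'b' @ 9: {11,12,13}  (accept∈set)
end set {11,12,13} — state 11 in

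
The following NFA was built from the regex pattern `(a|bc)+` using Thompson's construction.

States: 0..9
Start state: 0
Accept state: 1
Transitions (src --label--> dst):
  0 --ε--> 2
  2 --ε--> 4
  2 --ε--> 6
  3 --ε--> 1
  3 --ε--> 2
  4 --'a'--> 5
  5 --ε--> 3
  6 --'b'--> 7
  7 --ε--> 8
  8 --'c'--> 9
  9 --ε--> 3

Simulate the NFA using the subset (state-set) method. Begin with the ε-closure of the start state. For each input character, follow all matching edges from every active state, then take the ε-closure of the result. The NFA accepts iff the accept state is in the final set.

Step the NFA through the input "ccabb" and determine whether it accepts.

Answer: REJECT

Trace:
start: ε-closure({0}) = {0,2,4,6}
'c' @ 1: {}  — no active states
rest 'cabb' ignored (set empty)
end set {} — state 1 not in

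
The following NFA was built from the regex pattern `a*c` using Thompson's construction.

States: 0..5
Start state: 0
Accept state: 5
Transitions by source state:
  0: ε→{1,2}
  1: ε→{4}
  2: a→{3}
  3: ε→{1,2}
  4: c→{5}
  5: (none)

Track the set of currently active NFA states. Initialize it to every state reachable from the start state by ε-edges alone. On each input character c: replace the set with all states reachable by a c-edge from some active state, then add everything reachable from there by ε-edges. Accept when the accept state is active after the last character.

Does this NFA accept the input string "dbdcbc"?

Answer: REJECT

Derivation:
S₀ = ε-closure({0}) = {0,1,2,4}
'd' @ 1: {}  — no active states
rest 'bdcbc' ignored (set empty)
end set {} — state 5 not in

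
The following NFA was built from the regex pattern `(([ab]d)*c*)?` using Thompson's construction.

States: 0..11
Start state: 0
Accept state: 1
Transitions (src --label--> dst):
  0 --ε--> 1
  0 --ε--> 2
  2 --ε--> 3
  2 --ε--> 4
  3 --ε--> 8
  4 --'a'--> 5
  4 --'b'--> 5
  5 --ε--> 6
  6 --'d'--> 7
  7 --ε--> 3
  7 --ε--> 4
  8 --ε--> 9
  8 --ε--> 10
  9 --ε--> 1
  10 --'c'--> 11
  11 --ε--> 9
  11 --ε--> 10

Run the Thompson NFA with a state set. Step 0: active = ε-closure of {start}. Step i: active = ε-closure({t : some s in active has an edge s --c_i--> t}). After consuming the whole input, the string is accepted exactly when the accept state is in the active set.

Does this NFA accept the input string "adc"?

Answer: ACCEPT

Derivation:
S₀ = ε-closure({0}) = {0,1,2,3,4,8,9,10}
'a' @ 1: {5,6}
'd' @ 2: {1,3,4,7,8,9,10}  [accepting]
'c' @ 3: {1,9,10,11}  [accepting]
end set {1,9,10,11} — state 1 in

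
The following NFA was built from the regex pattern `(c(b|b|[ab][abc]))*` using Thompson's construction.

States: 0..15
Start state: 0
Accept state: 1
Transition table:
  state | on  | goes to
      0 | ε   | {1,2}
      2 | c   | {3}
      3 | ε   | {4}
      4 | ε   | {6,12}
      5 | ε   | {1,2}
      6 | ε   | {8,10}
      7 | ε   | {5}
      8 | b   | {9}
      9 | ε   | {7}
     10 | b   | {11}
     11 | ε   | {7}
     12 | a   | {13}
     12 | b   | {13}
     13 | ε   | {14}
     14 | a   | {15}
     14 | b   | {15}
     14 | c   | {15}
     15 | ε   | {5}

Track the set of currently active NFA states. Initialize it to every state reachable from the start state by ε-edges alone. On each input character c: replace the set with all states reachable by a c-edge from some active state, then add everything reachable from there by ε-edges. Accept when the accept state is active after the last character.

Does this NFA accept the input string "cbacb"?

initial (ε-close {0}): {0,1,2}
'c' @ 1: {3,4,6,8,10,12}
'b' @ 2: {1,2,5,7,9,11,13,14}  (accept∈set)
'a' @ 3: {1,2,5,15}  (accept∈set)
'c' @ 4: {3,4,6,8,10,12}
'b' @ 5: {1,2,5,7,9,11,13,14}  (accept∈set)
final: {1,2,5,7,9,11,13,14}; accept 1 in set

Answer: ACCEPT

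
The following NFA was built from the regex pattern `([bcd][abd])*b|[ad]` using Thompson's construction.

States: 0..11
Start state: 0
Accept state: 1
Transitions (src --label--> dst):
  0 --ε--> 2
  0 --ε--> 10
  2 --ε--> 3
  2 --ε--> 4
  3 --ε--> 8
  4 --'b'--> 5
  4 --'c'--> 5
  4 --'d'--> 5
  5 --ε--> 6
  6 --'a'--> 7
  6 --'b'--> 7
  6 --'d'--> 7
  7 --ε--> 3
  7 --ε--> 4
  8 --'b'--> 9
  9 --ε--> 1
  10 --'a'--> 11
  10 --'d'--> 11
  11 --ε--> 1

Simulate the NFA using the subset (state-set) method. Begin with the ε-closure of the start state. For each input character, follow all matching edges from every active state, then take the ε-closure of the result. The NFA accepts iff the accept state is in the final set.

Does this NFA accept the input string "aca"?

Answer: REJECT

Steps:
start: ε-closure({0}) = {0,2,3,4,8,10}
'a' @ 1: {1,11}  ✓accept
'c' @ 2: {}  — state set empty
rest 'a' ignored (set empty)
after full input: {}  (accept=1 not in)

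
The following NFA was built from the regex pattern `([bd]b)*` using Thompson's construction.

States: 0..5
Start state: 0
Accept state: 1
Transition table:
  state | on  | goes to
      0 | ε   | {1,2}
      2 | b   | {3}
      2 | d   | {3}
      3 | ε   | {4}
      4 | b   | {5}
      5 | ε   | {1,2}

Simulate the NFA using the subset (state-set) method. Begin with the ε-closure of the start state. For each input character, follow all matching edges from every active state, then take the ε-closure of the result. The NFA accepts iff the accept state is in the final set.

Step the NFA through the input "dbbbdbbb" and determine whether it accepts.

Answer: ACCEPT

Derivation:
S₀ = ε-closure({0}) = {0,1,2}
'd' @ 1: {3,4}
'b' @ 2: {1,2,5}  ✓accept
'b' @ 3: {3,4}
'b' @ 4: {1,2,5}  ✓accept
'd' @ 5: {3,4}
'b' @ 6: {1,2,5}  ✓accept
'b' @ 7: {3,4}
'b' @ 8: {1,2,5}  ✓accept
end set {1,2,5} — state 1 in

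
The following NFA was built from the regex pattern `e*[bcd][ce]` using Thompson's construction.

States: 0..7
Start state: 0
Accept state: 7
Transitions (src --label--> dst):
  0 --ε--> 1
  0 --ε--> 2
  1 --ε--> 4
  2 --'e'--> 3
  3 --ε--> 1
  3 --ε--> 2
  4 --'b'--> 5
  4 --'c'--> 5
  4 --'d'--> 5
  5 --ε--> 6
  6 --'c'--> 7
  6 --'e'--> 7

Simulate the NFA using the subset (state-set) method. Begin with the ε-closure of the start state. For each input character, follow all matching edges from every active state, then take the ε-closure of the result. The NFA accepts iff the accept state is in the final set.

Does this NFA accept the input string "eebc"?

Answer: ACCEPT

Derivation:
start: ε-closure({0}) = {0,1,2,4}
'e' @ 1: {1,2,3,4}
'e' @ 2: {1,2,3,4}
'b' @ 3: {5,6}
'c' @ 4: {7}  [accepting]
end set {7} — state 7 in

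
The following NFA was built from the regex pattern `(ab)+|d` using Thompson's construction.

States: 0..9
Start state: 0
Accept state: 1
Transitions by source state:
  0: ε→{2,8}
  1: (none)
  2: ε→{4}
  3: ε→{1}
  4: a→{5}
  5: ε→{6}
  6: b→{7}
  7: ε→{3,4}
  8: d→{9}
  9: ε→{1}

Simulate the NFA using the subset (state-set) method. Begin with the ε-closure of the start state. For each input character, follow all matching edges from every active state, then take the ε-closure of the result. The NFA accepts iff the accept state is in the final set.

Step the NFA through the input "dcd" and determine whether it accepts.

S₀ = ε-closure({0}) = {0,2,4,8}
'd' @ 1: {1,9}  ✓accept
'c' @ 2: {}  — no active states
rest 'd' ignored (set empty)
final: {}; accept 1 not in set

Answer: REJECT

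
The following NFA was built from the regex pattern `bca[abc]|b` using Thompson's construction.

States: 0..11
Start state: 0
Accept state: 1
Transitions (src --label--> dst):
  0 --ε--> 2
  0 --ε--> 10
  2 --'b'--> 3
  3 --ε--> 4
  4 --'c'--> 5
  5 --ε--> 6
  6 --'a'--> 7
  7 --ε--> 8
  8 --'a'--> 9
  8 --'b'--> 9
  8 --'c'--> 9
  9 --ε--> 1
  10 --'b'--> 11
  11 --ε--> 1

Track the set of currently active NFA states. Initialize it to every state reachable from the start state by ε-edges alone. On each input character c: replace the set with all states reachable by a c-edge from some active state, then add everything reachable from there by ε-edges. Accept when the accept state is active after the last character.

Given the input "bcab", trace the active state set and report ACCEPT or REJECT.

Answer: ACCEPT

Trace:
start: ε-closure({0}) = {0,2,10}
'b' @ 1: {1,3,4,11}  [accepting]
'c' @ 2: {5,6}
'a' @ 3: {7,8}
'b' @ 4: {1,9}  [accepting]
end set {1,9} — state 1 in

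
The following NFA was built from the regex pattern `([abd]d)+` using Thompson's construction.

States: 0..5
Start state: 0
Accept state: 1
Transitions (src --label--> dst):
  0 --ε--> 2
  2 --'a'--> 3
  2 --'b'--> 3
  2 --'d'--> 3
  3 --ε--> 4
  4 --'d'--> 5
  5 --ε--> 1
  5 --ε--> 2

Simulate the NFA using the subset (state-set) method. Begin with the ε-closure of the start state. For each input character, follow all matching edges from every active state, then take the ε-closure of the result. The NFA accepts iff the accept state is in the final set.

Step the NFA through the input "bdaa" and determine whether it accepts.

S₀ = ε-closure({0}) = {0,2}
'b' @ 1: {3,4}
'd' @ 2: {1,2,5}  ✓accept
'a' @ 3: {3,4}
'a' @ 4: {}  — dead — no transitions
after full input: {}  (accept=1 not in)

Answer: REJECT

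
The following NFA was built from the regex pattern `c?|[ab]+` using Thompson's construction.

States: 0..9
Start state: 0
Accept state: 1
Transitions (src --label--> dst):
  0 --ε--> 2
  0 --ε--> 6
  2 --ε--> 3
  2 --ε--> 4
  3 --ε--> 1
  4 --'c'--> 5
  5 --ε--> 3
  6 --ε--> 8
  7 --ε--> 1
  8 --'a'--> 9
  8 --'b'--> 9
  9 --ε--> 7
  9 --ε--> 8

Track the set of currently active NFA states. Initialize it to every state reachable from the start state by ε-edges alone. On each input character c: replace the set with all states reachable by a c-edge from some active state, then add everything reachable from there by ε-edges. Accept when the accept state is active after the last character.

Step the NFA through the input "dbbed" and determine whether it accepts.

initial (ε-close {0}): {0,1,2,3,4,6,8}
'd' @ 1: {}  — state set empty
rest 'bbed' ignored (set empty)
after full input: {}  (accept=1 not in)

Answer: REJECT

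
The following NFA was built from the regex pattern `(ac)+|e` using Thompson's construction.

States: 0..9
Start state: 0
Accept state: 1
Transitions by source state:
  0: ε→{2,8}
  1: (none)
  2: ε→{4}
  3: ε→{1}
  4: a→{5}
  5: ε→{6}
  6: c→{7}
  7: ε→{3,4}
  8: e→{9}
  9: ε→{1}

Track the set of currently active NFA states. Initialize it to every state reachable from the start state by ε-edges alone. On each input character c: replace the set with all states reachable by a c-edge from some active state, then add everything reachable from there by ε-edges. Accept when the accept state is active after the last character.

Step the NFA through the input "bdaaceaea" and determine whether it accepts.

start: ε-closure({0}) = {0,2,4,8}
'b' @ 1: {}  — no active states
rest 'daaceaea' ignored (set empty)
final: {}; accept 1 not in set

Answer: REJECT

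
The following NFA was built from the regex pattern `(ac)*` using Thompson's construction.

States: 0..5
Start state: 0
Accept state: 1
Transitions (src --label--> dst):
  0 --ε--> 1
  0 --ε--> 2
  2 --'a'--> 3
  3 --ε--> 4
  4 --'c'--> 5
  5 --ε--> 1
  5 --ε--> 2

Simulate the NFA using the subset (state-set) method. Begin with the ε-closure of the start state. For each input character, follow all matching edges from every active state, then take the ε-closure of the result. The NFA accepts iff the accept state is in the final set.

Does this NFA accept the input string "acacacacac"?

initial (ε-close {0}): {0,1,2}
'a' @ 1: {3,4}
'c' @ 2: {1,2,5}  (accept∈set)
'a' @ 3: {3,4}
'c' @ 4: {1,2,5}  (accept∈set)
'a' @ 5: {3,4}
'c' @ 6: {1,2,5}  (accept∈set)
'a' @ 7: {3,4}
'c' @ 8: {1,2,5}  (accept∈set)
'a' @ 9: {3,4}
'c' @ 10: {1,2,5}  (accept∈set)
after full input: {1,2,5}  (accept=1 in)

Answer: ACCEPT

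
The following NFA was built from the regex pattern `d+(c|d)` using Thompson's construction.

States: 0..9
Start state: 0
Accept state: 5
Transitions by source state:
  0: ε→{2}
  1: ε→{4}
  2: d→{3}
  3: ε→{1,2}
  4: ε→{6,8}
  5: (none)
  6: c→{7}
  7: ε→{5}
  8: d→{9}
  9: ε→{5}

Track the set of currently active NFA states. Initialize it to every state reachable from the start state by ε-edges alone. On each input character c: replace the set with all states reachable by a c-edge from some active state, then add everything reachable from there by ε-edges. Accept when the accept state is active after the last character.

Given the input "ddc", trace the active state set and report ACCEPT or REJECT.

Answer: ACCEPT

Derivation:
initial (ε-close {0}): {0,2}
'd' @ 1: {1,2,3,4,6,8}
'd' @ 2: {1,2,3,4,5,6,8,9}  (accept∈set)
'c' @ 3: {5,7}  (accept∈set)
final: {5,7}; accept 5 in set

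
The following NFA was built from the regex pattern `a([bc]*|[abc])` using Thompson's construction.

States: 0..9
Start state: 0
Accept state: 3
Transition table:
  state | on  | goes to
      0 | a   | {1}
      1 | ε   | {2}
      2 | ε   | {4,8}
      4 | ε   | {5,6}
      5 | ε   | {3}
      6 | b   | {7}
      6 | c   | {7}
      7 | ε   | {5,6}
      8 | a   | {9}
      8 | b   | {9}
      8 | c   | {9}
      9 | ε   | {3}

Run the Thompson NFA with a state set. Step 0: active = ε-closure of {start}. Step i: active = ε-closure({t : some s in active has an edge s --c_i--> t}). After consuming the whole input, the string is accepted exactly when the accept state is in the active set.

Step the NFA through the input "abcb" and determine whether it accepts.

initial (ε-close {0}): {0}
'a' @ 1: {1,2,3,4,5,6,8}  (accept∈set)
'b' @ 2: {3,5,6,7,9}  (accept∈set)
'c' @ 3: {3,5,6,7}  (accept∈set)
'b' @ 4: {3,5,6,7}  (accept∈set)
after full input: {3,5,6,7}  (accept=3 in)

Answer: ACCEPT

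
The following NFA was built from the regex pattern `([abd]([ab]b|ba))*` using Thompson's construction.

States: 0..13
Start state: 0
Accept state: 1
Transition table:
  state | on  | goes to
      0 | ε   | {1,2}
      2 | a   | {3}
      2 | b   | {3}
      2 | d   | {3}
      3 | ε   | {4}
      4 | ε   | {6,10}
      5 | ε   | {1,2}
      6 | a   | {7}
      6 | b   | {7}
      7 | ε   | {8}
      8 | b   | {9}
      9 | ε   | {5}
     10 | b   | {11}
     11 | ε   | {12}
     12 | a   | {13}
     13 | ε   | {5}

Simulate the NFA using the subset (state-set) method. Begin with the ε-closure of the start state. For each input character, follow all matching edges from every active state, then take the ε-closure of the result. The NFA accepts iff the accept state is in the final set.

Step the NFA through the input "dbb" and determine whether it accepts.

Answer: ACCEPT

Derivation:
start: ε-closure({0}) = {0,1,2}
'd' @ 1: {3,4,6,10}
'b' @ 2: {7,8,11,12}
'b' @ 3: {1,2,5,9}  ✓accept
after full input: {1,2,5,9}  (accept=1 in)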